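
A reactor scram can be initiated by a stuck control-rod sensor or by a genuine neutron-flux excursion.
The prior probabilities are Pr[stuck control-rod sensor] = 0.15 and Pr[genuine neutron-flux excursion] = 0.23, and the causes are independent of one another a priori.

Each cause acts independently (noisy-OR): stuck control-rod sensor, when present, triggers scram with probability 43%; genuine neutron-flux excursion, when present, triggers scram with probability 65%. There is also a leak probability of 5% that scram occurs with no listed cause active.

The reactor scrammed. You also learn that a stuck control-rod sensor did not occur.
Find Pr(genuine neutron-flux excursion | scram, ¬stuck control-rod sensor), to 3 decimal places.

Under noisy-OR, P(scram | causes) = 1 − (1−0.05)·∏(1−qᵢ) over the active causes.
P(scram | ¬stuck control-rod sensor) = 0.05·0.77 + 0.6675·0.23 = 0.038500 + 0.153525 = 0.192025
The genuine neutron-flux excursion-present share is 0.6675·0.23 = 0.153525.
P(genuine neutron-flux excursion | scram, ¬stuck control-rod sensor) = 0.153525 / 0.192025 ≈ 0.800

Pr(genuine neutron-flux excursion | scram, ¬stuck control-rod sensor) ≈ 0.800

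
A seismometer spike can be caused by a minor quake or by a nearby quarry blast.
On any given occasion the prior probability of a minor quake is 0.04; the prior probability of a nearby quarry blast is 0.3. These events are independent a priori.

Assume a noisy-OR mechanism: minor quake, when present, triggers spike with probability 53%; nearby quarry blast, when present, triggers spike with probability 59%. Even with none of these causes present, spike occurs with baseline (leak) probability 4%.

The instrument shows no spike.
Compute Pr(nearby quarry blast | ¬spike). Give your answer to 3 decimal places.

Under noisy-OR, P(spike | causes) = 1 − (1−0.04)·∏(1−qᵢ) over the active causes.
P(¬spike) = 0.96×0.96×0.7 + 0.3936×0.96×0.3 + 0.4512×0.04×0.7 + 0.184992×0.04×0.3 = 0.645120 + 0.113357 + 0.012634 + 0.002220 = 0.773331
Restricting to configurations with nearby quarry blast present: 0.113357 + 0.002220 = 0.115577.
P(nearby quarry blast | ¬spike) = 0.115577 / 0.773331 ≈ 0.149

Pr(nearby quarry blast | ¬spike) ≈ 0.149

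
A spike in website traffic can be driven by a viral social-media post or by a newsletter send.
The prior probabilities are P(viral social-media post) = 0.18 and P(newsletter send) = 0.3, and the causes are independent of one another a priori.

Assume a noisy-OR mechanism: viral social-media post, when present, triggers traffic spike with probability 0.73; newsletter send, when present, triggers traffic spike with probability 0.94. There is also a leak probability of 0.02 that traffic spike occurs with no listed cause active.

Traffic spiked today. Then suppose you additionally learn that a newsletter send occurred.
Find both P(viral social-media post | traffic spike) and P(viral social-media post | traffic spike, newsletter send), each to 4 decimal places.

P(viral social-media post | traffic spike) ≈ 0.3750; P(viral social-media post | traffic spike, newsletter send) ≈ 0.1867

Under noisy-OR, P(traffic spike | causes) = 1 − (1−0.02)·∏(1−qᵢ) over the active causes.
P(traffic spike) = 0.02*0.82*0.7 + 0.9412*0.82*0.3 + 0.7354*0.18*0.7 + 0.984124*0.18*0.3 = 0.011480 + 0.231535 + 0.092660 + 0.053143 = 0.388818
The viral social-media post-present share is 0.092660 + 0.053143 = 0.145803.
So P(viral social-media post | traffic spike) = 0.145803/0.388818 ≈ 0.3750.

With the extra evidence:
P(traffic spike | newsletter send) = 0.9412×0.82 + 0.984124×0.18 = 0.771784 + 0.177142 = 0.948926
Of this, 0.177142 comes from 0.984124×0.18 (the viral social-media post=true cases).
So P(viral social-media post | traffic spike, newsletter send) = 0.177142/0.948926 ≈ 0.1867.
The drop from 0.3750 to 0.1867 is the explaining-away (discounting) effect.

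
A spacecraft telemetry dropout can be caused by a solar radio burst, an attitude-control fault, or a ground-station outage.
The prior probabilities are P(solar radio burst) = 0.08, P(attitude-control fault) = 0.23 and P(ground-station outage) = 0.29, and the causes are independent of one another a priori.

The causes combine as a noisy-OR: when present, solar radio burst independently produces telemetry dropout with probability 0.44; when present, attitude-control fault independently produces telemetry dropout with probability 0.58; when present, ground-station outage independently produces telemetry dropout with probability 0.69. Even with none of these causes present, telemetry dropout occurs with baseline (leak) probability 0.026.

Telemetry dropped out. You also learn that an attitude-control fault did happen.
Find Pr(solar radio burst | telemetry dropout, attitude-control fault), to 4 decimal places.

Under noisy-OR, P(telemetry dropout | causes) = 1 − (1−0.026)·∏(1−qᵢ) over the active causes.
For the numerator, keep only solar radio burst=true terms: 0.043788 + 0.021552 = 0.065340
Normalizer over all consistent configurations: 0.59092×0.92×0.71 + 0.873185×0.92×0.29 + 0.770915×0.08×0.71 + 0.928984×0.08×0.29 = 0.684295
P(solar radio burst | telemetry dropout, attitude-control fault) = 0.065340/0.684295 ≈ 0.0955

Pr(solar radio burst | telemetry dropout, attitude-control fault) ≈ 0.0955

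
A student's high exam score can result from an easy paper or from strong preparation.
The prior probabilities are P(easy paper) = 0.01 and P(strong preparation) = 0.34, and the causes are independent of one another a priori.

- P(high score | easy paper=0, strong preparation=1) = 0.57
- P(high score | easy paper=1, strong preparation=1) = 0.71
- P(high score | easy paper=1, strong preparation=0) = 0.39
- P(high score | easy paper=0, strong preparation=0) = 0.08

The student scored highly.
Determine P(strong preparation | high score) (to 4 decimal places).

P(strong preparation | high score) ≈ 0.7798

For the numerator, keep only strong preparation=true terms: 0.191862 + 0.002414 = 0.194276
Denominator P(high score): 0.08·0.99·0.66 + 0.57·0.99·0.34 + 0.39·0.01·0.66 + 0.71·0.01·0.34 = 0.249122
P(strong preparation | high score) = 0.194276/0.249122 ≈ 0.7798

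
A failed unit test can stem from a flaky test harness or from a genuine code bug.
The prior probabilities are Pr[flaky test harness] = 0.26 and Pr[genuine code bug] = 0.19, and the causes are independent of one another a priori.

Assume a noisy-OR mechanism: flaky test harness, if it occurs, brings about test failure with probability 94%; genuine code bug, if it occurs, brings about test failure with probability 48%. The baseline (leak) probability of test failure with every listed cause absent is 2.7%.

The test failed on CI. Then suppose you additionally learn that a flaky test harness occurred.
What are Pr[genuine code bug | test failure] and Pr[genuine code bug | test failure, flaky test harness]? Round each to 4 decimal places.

Pr[genuine code bug | test failure] ≈ 0.3537; Pr[genuine code bug | test failure, flaky test harness] ≈ 0.1946

Under noisy-OR, P(test failure | causes) = 1 − (1−0.027)·∏(1−qᵢ) over the active causes.
Enumerate the 4 (flaky test harness, genuine code bug) configurations and weight by the priors:
  P(test failure) = 0.027*0.74*0.81 + 0.49404*0.74*0.19 + 0.94162*0.26*0.81 + 0.969642*0.26*0.19
        = 0.016184 + 0.069462 + 0.198305 + 0.047900 = 0.331851
Keeping only the genuine code bug-present terms gives 0.117362, so
  P(genuine code bug | test failure) = 0.117362 / 0.331851 ≈ 0.3537

Now also conditioning on flaky test harness=true:
P(test failure | flaky test harness) = 0.94162*0.81 + 0.969642*0.19 = 0.762712 + 0.184232 = 0.946944
Restricting to configurations with genuine code bug present: 0.969642*0.19 = 0.184232.
So P(genuine code bug | test failure, flaky test harness) = 0.184232/0.946944 ≈ 0.1946.
Conditioning on flaky test harness lowers the posterior on genuine code bug: the classic explaining-away effect in a common-effect structure.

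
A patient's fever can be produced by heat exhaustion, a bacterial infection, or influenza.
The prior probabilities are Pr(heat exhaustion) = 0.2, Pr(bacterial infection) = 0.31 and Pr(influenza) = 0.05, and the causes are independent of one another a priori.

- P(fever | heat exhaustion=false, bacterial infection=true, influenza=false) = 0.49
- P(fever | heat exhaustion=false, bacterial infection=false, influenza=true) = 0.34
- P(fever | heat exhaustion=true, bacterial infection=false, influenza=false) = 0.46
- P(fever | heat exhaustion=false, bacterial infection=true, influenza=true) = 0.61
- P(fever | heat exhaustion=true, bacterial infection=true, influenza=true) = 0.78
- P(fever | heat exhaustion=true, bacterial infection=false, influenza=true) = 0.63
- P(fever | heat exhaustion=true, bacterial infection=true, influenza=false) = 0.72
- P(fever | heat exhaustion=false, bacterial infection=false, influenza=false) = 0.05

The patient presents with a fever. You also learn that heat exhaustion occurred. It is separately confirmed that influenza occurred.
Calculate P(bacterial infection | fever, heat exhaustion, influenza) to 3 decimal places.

P(bacterial infection | fever, heat exhaustion, influenza) ≈ 0.357

P(fever | heat exhaustion, influenza) = 0.63×0.69 + 0.78×0.31 = 0.434700 + 0.241800 = 0.676500
The bacterial infection-present share is 0.78×0.31 = 0.241800.
So P(bacterial infection | fever, heat exhaustion, influenza) = 0.241800/0.676500 ≈ 0.357.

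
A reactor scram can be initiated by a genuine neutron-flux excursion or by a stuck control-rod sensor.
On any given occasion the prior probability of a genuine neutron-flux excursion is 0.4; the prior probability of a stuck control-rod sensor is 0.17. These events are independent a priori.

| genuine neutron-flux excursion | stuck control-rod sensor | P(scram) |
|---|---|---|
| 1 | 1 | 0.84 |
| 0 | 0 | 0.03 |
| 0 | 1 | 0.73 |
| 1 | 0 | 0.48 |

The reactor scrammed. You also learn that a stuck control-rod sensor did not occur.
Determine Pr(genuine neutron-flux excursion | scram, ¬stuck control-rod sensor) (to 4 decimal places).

Pr(genuine neutron-flux excursion | scram, ¬stuck control-rod sensor) ≈ 0.9143

Weight on genuine neutron-flux excursion=true, given the evidence: 0.48·0.4 = 0.192000
The normalizing constant is 0.03·0.6 + 0.48·0.4 = 0.210000
Posterior = 0.192000 / 0.210000 ≈ 0.9143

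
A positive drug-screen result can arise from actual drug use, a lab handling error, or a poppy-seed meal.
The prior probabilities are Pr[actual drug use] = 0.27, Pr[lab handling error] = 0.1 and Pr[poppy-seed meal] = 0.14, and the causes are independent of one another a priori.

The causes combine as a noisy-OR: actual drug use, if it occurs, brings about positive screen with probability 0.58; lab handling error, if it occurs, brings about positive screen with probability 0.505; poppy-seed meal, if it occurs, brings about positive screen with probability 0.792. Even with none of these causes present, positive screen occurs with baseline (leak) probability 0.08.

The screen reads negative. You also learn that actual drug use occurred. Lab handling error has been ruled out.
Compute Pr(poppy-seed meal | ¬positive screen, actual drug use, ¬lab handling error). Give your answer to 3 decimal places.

Under noisy-OR, P(positive screen | causes) = 1 − (1−0.08)·∏(1−qᵢ) over the active causes.
Weight on poppy-seed meal=true, given the evidence: 0.080371·0.14 = 0.011252
Normalizer over all consistent configurations: 0.3864·0.86 + 0.080371·0.14 = 0.343556
P(poppy-seed meal | ¬positive screen, actual drug use, ¬lab handling error) = 0.011252/0.343556 ≈ 0.033

Pr(poppy-seed meal | ¬positive screen, actual drug use, ¬lab handling error) ≈ 0.033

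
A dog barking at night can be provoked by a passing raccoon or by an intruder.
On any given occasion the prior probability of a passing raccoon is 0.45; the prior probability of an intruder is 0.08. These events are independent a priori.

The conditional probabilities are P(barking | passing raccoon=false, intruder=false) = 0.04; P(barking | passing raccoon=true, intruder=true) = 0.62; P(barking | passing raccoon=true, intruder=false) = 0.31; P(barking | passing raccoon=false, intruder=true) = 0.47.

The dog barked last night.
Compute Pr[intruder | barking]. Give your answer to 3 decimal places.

By total probability over the 4 (passing raccoon, intruder) configurations:
  P(barking) = 0.04×0.55×0.92 + 0.47×0.55×0.08 + 0.31×0.45×0.92 + 0.62×0.45×0.08
        = 0.020240 + 0.020680 + 0.128340 + 0.022320 = 0.191580
Configurations with intruder contribute 0.043000, so
  P(intruder | barking) = 0.043000 / 0.191580 ≈ 0.224

Pr[intruder | barking] ≈ 0.224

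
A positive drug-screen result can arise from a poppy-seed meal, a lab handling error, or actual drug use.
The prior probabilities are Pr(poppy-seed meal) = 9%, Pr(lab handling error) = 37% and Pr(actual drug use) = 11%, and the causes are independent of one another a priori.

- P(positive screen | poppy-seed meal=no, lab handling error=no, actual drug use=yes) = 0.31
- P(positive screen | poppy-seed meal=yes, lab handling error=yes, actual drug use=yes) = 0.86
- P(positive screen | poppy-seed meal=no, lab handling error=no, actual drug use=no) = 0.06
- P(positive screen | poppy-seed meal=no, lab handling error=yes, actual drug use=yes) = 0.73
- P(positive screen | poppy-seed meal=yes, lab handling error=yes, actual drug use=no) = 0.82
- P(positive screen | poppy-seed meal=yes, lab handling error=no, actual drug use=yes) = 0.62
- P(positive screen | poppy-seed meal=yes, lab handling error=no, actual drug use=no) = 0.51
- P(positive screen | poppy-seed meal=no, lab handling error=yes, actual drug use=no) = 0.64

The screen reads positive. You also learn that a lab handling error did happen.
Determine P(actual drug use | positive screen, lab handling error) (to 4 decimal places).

P(actual drug use | positive screen, lab handling error) ≈ 0.1226

Weight on actual drug use=true, given the evidence: 0.073073 + 0.008514 = 0.081587
Denominator P(positive screen | lab handling error): 0.64×0.91×0.89 + 0.73×0.91×0.11 + 0.82×0.09×0.89 + 0.86×0.09×0.11 = 0.665605
Posterior = 0.081587 / 0.665605 ≈ 0.1226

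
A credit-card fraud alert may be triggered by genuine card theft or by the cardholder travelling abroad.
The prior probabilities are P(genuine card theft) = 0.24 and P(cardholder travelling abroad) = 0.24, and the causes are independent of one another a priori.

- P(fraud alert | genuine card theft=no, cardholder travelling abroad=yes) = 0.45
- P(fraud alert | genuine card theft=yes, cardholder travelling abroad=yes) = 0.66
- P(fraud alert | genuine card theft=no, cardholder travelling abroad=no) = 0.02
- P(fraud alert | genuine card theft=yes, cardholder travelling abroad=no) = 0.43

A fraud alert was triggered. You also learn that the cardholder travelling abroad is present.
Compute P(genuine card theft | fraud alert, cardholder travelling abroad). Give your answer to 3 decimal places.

P(genuine card theft | fraud alert, cardholder travelling abroad) ≈ 0.317

Numerator (weight on configurations with genuine card theft): 0.66*0.24 = 0.158400
Denominator P(fraud alert | cardholder travelling abroad): 0.45*0.76 + 0.66*0.24 = 0.500400
Posterior = 0.158400 / 0.500400 ≈ 0.317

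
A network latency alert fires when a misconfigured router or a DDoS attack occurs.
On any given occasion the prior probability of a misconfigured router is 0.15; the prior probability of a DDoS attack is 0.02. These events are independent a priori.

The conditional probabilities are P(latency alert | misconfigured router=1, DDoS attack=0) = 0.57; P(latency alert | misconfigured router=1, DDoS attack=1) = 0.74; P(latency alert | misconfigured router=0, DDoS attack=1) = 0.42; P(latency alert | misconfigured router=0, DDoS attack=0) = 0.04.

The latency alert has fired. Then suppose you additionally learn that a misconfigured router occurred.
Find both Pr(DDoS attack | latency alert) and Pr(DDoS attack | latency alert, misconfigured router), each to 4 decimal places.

By total probability over the 4 (misconfigured router, DDoS attack) configurations:
  P(latency alert) = 0.04×0.85×0.98 + 0.42×0.85×0.02 + 0.57×0.15×0.98 + 0.74×0.15×0.02
        = 0.033320 + 0.007140 + 0.083790 + 0.002220 = 0.126470
The terms with DDoS attack present sum to 0.009360, so
  P(DDoS attack | latency alert) = 0.009360 / 0.126470 ≈ 0.0740

Now condition on the additional information:
For the numerator, keep only DDoS attack=true terms: 0.74×0.02 = 0.014800
Denominator P(latency alert | misconfigured router): 0.57×0.98 + 0.74×0.02 = 0.573400
P(DDoS attack | latency alert, misconfigured router) = 0.014800/0.573400 ≈ 0.0258

Pr(DDoS attack | latency alert) ≈ 0.0740; Pr(DDoS attack | latency alert, misconfigured router) ≈ 0.0258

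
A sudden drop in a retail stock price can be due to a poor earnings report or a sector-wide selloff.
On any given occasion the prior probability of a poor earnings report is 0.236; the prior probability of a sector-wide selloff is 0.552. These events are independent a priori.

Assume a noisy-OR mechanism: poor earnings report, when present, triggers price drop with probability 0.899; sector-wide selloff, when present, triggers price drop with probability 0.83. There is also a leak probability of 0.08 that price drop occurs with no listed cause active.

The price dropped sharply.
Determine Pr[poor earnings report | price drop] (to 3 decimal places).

Pr[poor earnings report | price drop] ≈ 0.369

Under noisy-OR, P(price drop | causes) = 1 − (1−0.08)·∏(1−qᵢ) over the active causes.
By total probability over the 4 (poor earnings report, sector-wide selloff) configurations:
  P(price drop) = 0.08·0.764·0.448 + 0.8436·0.764·0.552 + 0.90708·0.236·0.448 + 0.984204·0.236·0.552
        = 0.027382 + 0.355770 + 0.095904 + 0.128214 = 0.607270
The terms with poor earnings report present sum to 0.224118, so
  P(poor earnings report | price drop) = 0.224118 / 0.607270 ≈ 0.369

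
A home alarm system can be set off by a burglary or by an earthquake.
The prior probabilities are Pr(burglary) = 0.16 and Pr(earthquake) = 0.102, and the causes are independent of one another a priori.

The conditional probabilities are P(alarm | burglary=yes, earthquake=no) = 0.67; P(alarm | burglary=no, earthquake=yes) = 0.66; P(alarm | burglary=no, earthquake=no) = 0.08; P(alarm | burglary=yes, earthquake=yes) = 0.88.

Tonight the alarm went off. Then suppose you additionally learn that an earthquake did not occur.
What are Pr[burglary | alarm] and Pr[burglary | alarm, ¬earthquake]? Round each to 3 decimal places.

Pr[burglary | alarm] ≈ 0.486; Pr[burglary | alarm, ¬earthquake] ≈ 0.615

Numerator (weight on configurations with burglary): 0.096266 + 0.014362 = 0.110628
Denominator P(alarm): 0.08*0.84*0.898 + 0.66*0.84*0.102 + 0.67*0.16*0.898 + 0.88*0.16*0.102 = 0.227523
Posterior = 0.110628 / 0.227523 ≈ 0.486

With the extra evidence:
Sum P(alarm|·) weighted by the priors over both values of burglary:
  P(alarm | ¬earthquake) = 0.08×0.84 + 0.67×0.16
        = 0.067200 + 0.107200 = 0.174400
The terms with burglary present sum to 0.107200, so
  P(burglary | alarm, ¬earthquake) = 0.107200 / 0.174400 ≈ 0.615
Ruling out earthquake raises the posterior on burglary — the flip side of explaining away.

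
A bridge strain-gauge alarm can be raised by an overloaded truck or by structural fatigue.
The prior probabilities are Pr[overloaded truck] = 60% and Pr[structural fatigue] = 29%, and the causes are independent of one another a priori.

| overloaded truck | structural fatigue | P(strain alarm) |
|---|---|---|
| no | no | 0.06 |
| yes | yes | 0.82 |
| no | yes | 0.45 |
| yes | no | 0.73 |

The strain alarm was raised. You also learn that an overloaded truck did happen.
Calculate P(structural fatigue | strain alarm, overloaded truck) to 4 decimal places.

P(strain alarm | overloaded truck) = 0.73*0.71 + 0.82*0.29 = 0.518300 + 0.237800 = 0.756100
Of this, 0.237800 comes from 0.82*0.29 (the structural fatigue=true cases).
So P(structural fatigue | strain alarm, overloaded truck) = 0.237800/0.756100 ≈ 0.3145.

P(structural fatigue | strain alarm, overloaded truck) ≈ 0.3145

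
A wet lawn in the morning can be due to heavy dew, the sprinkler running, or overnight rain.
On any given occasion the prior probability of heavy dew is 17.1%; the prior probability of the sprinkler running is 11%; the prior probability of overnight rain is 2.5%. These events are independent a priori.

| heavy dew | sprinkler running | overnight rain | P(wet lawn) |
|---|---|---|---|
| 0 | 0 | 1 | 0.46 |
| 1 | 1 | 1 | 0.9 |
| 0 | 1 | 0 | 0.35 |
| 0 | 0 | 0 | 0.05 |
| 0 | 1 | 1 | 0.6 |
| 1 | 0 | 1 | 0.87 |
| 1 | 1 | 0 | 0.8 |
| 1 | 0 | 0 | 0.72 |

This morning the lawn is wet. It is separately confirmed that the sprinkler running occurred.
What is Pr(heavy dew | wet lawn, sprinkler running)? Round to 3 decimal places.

Pr(heavy dew | wet lawn, sprinkler running) ≈ 0.317

P(wet lawn | sprinkler running) = 0.35*0.829*0.975 + 0.6*0.829*0.025 + 0.8*0.171*0.975 + 0.9*0.171*0.025 = 0.282896 + 0.012435 + 0.133380 + 0.003848 = 0.432559
The heavy dew-present share is 0.133380 + 0.003848 = 0.137228.
P(heavy dew | wet lawn, sprinkler running) = 0.137228 / 0.432559 ≈ 0.317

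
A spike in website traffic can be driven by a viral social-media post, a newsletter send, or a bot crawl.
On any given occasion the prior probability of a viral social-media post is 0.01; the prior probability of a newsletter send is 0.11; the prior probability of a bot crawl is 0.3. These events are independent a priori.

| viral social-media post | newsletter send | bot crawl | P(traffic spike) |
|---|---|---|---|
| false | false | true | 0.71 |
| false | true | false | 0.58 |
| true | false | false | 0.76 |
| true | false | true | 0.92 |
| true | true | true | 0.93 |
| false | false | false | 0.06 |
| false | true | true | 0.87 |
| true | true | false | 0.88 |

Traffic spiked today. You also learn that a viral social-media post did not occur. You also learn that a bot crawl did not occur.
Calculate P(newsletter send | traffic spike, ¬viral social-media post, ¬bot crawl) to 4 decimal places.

By total probability over both values of newsletter send:
  P(traffic spike | ¬viral social-media post, ¬bot crawl) = 0.06×0.89 + 0.58×0.11
        = 0.053400 + 0.063800 = 0.117200
Configurations with newsletter send contribute 0.063800, so
  P(newsletter send | traffic spike, ¬viral social-media post, ¬bot crawl) = 0.063800 / 0.117200 ≈ 0.5444

P(newsletter send | traffic spike, ¬viral social-media post, ¬bot crawl) ≈ 0.5444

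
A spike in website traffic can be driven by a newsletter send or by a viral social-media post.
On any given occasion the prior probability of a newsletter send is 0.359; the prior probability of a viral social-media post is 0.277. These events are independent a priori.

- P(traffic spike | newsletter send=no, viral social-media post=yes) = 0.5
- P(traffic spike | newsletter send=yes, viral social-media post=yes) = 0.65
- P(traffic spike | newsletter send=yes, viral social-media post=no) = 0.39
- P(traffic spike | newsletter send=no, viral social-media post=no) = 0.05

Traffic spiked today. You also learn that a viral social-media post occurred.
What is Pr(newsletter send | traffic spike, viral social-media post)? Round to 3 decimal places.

Sum P(traffic spike|·) weighted by the priors over both values of newsletter send:
  P(traffic spike | viral social-media post) = 0.5×0.641 + 0.65×0.359
        = 0.320500 + 0.233350 = 0.553850
Configurations with newsletter send contribute 0.233350, so
  P(newsletter send | traffic spike, viral social-media post) = 0.233350 / 0.553850 ≈ 0.421

Pr(newsletter send | traffic spike, viral social-media post) ≈ 0.421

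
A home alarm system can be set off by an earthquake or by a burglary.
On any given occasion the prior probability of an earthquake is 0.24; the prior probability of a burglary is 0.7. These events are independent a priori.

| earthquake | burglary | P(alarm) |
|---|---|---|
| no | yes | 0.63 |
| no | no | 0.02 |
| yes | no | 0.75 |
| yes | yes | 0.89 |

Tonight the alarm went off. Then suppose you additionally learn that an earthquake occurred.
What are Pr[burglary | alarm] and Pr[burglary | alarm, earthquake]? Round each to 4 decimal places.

Pr[burglary | alarm] ≈ 0.8922; Pr[burglary | alarm, earthquake] ≈ 0.7347

Enumerate the 4 (earthquake, burglary) configurations and weight by the priors:
  P(alarm) = 0.02*0.76*0.3 + 0.63*0.76*0.7 + 0.75*0.24*0.3 + 0.89*0.24*0.7
        = 0.004560 + 0.335160 + 0.054000 + 0.149520 = 0.543240
Configurations with burglary contribute 0.484680, so
  P(burglary | alarm) = 0.484680 / 0.543240 ≈ 0.8922

With the extra evidence:
Sum P(alarm|·) weighted by the priors over both values of burglary:
  P(alarm | earthquake) = 0.75×0.3 + 0.89×0.7
        = 0.225000 + 0.623000 = 0.848000
Keeping only the burglary-present terms gives 0.623000, so
  P(burglary | alarm, earthquake) = 0.623000 / 0.848000 ≈ 0.7347
This is intercausal reasoning (explaining away): once earthquake accounts for the alarm, burglary becomes less likely.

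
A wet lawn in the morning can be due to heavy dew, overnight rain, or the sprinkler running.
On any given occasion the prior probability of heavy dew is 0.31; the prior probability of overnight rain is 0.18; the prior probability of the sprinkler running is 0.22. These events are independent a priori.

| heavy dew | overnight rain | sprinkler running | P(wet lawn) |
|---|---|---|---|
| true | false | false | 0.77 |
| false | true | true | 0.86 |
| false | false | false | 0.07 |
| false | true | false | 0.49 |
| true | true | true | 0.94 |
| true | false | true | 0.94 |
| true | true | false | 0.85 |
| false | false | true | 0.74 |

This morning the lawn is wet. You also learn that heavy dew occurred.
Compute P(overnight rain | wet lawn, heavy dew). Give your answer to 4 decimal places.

P(wet lawn | heavy dew) = 0.77*0.82*0.78 + 0.94*0.82*0.22 + 0.85*0.18*0.78 + 0.94*0.18*0.22 = 0.492492 + 0.169576 + 0.119340 + 0.037224 = 0.818632
Of this, 0.156564 comes from 0.119340 + 0.037224 (the overnight rain=true cases).
Hence the posterior is 0.156564/0.818632 ≈ 0.1913.

P(overnight rain | wet lawn, heavy dew) ≈ 0.1913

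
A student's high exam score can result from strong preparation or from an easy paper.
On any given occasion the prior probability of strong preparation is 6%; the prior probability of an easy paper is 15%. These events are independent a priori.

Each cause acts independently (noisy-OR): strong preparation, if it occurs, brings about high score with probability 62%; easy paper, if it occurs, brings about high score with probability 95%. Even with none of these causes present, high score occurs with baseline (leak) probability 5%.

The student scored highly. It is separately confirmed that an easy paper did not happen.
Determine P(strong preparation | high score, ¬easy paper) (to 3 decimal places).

Under noisy-OR, P(high score | causes) = 1 − (1−0.05)·∏(1−qᵢ) over the active causes.
P(high score | ¬easy paper) = 0.05·0.94 + 0.639·0.06 = 0.047000 + 0.038340 = 0.085340
The strong preparation-present share is 0.639·0.06 = 0.038340.
Hence the posterior is 0.038340/0.085340 ≈ 0.449.

P(strong preparation | high score, ¬easy paper) ≈ 0.449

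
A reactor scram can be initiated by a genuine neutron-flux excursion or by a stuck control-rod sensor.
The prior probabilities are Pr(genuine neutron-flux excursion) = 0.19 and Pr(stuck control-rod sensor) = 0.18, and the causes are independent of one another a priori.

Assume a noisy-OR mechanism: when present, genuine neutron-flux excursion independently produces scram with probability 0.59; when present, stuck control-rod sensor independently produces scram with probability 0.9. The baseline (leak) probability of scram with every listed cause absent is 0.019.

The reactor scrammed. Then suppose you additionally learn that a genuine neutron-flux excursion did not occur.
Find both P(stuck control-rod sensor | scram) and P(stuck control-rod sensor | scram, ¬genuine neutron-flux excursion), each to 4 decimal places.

Under noisy-OR, P(scram | causes) = 1 − (1−0.019)·∏(1−qᵢ) over the active causes.
P(scram) = 0.019*0.81*0.82 + 0.9019*0.81*0.18 + 0.59779*0.19*0.82 + 0.959779*0.19*0.18 = 0.012620 + 0.131497 + 0.093136 + 0.032824 = 0.270077
Restricting to configurations with stuck control-rod sensor present: 0.131497 + 0.032824 = 0.164321.
So P(stuck control-rod sensor | scram) = 0.164321/0.270077 ≈ 0.6084.

Now also conditioning on genuine neutron-flux excursion≠true:
P(scram | ¬genuine neutron-flux excursion) = 0.019*0.82 + 0.9019*0.18 = 0.015580 + 0.162342 = 0.177922
The stuck control-rod sensor-present share is 0.9019*0.18 = 0.162342.
P(stuck control-rod sensor | scram, ¬genuine neutron-flux excursion) = 0.162342 / 0.177922 ≈ 0.9124
Ruling out genuine neutron-flux excursion raises the posterior on stuck control-rod sensor — the flip side of explaining away.

P(stuck control-rod sensor | scram) ≈ 0.6084; P(stuck control-rod sensor | scram, ¬genuine neutron-flux excursion) ≈ 0.9124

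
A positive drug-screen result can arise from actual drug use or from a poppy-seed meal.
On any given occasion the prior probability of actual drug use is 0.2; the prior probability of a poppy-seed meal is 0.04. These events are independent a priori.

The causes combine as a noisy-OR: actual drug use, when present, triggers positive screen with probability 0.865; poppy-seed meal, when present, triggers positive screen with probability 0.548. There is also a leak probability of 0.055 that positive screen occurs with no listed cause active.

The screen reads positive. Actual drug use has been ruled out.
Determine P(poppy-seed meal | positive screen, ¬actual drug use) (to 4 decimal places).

Under noisy-OR, P(positive screen | causes) = 1 − (1−0.055)·∏(1−qᵢ) over the active causes.
P(positive screen | ¬actual drug use) = 0.055·0.96 + 0.57286·0.04 = 0.052800 + 0.022914 = 0.075714
Restricting to configurations with poppy-seed meal present: 0.57286·0.04 = 0.022914.
P(poppy-seed meal | positive screen, ¬actual drug use) = 0.022914 / 0.075714 ≈ 0.3026

P(poppy-seed meal | positive screen, ¬actual drug use) ≈ 0.3026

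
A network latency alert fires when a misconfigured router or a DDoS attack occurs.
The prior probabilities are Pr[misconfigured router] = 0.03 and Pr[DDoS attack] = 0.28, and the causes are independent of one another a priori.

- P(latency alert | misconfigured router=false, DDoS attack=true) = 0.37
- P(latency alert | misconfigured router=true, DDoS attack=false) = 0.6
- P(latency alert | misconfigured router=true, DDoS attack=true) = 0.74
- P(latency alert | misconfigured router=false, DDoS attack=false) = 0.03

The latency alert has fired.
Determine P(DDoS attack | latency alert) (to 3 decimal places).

P(DDoS attack | latency alert) ≈ 0.759

Enumerate the 4 (misconfigured router, DDoS attack) configurations and weight by the priors:
  P(latency alert) = 0.03*0.97*0.72 + 0.37*0.97*0.28 + 0.6*0.03*0.72 + 0.74*0.03*0.28
        = 0.020952 + 0.100492 + 0.012960 + 0.006216 = 0.140620
Configurations with DDoS attack contribute 0.106708, so
  P(DDoS attack | latency alert) = 0.106708 / 0.140620 ≈ 0.759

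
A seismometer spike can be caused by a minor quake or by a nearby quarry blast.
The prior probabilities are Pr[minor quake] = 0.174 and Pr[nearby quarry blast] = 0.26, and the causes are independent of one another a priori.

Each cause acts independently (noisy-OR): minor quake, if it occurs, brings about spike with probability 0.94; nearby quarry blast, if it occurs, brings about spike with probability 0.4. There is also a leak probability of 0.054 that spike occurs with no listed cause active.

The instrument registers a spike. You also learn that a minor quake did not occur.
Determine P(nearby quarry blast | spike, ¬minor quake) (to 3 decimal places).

P(nearby quarry blast | spike, ¬minor quake) ≈ 0.738

Under noisy-OR, P(spike | causes) = 1 − (1−0.054)·∏(1−qᵢ) over the active causes.
Weight on nearby quarry blast=true, given the evidence: 0.4324·0.26 = 0.112424
Normalizer over all consistent configurations: 0.054·0.74 + 0.4324·0.26 = 0.152384
Posterior = 0.112424 / 0.152384 ≈ 0.738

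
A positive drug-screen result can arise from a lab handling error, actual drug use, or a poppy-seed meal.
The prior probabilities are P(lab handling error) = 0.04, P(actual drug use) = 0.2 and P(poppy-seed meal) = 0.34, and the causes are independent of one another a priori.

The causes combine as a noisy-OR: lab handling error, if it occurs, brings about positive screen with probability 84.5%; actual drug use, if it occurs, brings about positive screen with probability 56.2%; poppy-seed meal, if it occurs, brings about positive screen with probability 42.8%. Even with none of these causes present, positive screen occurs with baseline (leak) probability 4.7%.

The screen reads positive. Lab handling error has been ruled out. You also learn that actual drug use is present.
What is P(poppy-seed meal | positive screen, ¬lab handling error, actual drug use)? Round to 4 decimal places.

Under noisy-OR, P(positive screen | causes) = 1 − (1−0.047)·∏(1−qᵢ) over the active causes.
Numerator (weight on configurations with poppy-seed meal): 0.761239×0.34 = 0.258821
Denominator P(positive screen | ¬lab handling error, actual drug use): 0.582586×0.66 + 0.761239×0.34 = 0.643328
Posterior = 0.258821 / 0.643328 ≈ 0.4023

P(poppy-seed meal | positive screen, ¬lab handling error, actual drug use) ≈ 0.4023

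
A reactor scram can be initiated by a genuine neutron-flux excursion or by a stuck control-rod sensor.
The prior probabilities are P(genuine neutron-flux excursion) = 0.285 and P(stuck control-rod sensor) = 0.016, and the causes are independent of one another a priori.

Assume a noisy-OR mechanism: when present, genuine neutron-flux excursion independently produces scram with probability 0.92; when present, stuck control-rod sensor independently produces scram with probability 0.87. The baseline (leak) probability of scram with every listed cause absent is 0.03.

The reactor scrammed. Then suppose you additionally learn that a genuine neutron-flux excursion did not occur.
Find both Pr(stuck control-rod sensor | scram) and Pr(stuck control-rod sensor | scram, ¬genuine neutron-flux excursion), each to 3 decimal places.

Pr(stuck control-rod sensor | scram) ≈ 0.049; Pr(stuck control-rod sensor | scram, ¬genuine neutron-flux excursion) ≈ 0.321

Under noisy-OR, P(scram | causes) = 1 − (1−0.03)·∏(1−qᵢ) over the active causes.
By total probability over the 4 (genuine neutron-flux excursion, stuck control-rod sensor) configurations:
  P(scram) = 0.03×0.715×0.984 + 0.8739×0.715×0.016 + 0.9224×0.285×0.984 + 0.989912×0.285×0.016
        = 0.021107 + 0.009997 + 0.258678 + 0.004514 = 0.294296
The terms with stuck control-rod sensor present sum to 0.014511, so
  P(stuck control-rod sensor | scram) = 0.014511 / 0.294296 ≈ 0.049

Now also conditioning on genuine neutron-flux excursion≠true:
By total probability over both values of stuck control-rod sensor:
  P(scram | ¬genuine neutron-flux excursion) = 0.03×0.984 + 0.8739×0.016
        = 0.029520 + 0.013982 = 0.043502
The terms with stuck control-rod sensor present sum to 0.013982, so
  P(stuck control-rod sensor | scram, ¬genuine neutron-flux excursion) = 0.013982 / 0.043502 ≈ 0.321
With genuine neutron-flux excursion excluded, stuck control-rod sensor must carry more of the explanatory weight for the scram.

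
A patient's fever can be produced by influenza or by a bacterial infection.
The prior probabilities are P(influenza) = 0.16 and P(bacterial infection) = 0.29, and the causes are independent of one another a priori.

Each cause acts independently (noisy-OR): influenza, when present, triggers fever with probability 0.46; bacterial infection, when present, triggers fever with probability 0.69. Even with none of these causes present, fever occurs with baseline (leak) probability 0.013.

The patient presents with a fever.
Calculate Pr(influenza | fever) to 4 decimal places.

Pr(influenza | fever) ≈ 0.3417

Under noisy-OR, P(fever | causes) = 1 − (1−0.013)·∏(1−qᵢ) over the active causes.
For the numerator, keep only influenza=true terms: 0.053053 + 0.038734 = 0.091787
Denominator P(fever): 0.013*0.84*0.71 + 0.69403*0.84*0.29 + 0.46702*0.16*0.71 + 0.834776*0.16*0.29 = 0.268606
P(influenza | fever) = 0.091787/0.268606 ≈ 0.3417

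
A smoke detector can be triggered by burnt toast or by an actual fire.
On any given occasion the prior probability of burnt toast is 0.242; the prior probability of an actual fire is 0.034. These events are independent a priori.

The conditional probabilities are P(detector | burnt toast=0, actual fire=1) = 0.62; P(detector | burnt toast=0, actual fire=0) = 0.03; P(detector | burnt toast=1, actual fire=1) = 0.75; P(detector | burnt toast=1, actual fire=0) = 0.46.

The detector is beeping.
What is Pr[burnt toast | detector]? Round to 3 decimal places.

For the numerator, keep only burnt toast=true terms: 0.107535 + 0.006171 = 0.113706
The normalizing constant is 0.03·0.758·0.966 + 0.62·0.758·0.034 + 0.46·0.242·0.966 + 0.75·0.242·0.034 = 0.151652
Posterior = 0.113706 / 0.151652 ≈ 0.750

Pr[burnt toast | detector] ≈ 0.750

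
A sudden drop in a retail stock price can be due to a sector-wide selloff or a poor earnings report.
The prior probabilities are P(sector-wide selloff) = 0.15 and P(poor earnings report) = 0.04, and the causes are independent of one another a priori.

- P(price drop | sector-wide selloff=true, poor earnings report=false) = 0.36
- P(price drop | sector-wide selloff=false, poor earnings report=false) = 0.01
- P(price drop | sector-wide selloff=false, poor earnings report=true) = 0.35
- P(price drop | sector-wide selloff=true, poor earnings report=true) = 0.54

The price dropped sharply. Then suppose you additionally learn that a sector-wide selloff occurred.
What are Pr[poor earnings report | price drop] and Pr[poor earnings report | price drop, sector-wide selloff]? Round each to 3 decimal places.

By total probability over the 4 (sector-wide selloff, poor earnings report) configurations:
  P(price drop) = 0.01*0.85*0.96 + 0.35*0.85*0.04 + 0.36*0.15*0.96 + 0.54*0.15*0.04
        = 0.008160 + 0.011900 + 0.051840 + 0.003240 = 0.075140
The terms with poor earnings report present sum to 0.015140, so
  P(poor earnings report | price drop) = 0.015140 / 0.075140 ≈ 0.201

Now also conditioning on sector-wide selloff=true:
P(price drop | sector-wide selloff) = 0.36·0.96 + 0.54·0.04 = 0.345600 + 0.021600 = 0.367200
Restricting to configurations with poor earnings report present: 0.54·0.04 = 0.021600.
So P(poor earnings report | price drop, sector-wide selloff) = 0.021600/0.367200 ≈ 0.059.
Conditioning on sector-wide selloff lowers the posterior on poor earnings report: the classic explaining-away effect in a common-effect structure.

Pr[poor earnings report | price drop] ≈ 0.201; Pr[poor earnings report | price drop, sector-wide selloff] ≈ 0.059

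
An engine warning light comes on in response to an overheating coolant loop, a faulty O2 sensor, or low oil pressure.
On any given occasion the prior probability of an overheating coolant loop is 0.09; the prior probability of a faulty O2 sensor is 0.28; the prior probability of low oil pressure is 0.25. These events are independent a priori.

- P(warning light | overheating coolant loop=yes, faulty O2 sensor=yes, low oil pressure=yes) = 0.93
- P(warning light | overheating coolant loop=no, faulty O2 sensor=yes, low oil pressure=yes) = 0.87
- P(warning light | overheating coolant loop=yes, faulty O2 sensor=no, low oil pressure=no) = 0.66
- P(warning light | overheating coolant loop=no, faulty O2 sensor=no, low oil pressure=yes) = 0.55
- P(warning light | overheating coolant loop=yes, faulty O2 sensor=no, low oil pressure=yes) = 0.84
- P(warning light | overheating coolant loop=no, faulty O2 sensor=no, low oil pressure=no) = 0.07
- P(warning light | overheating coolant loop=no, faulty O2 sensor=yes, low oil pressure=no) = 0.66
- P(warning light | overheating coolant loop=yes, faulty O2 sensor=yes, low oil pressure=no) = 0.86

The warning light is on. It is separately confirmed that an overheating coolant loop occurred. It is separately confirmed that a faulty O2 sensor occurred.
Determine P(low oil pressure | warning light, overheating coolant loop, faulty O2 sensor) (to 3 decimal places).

P(low oil pressure | warning light, overheating coolant loop, faulty O2 sensor) ≈ 0.265

For the numerator, keep only low oil pressure=true terms: 0.93×0.25 = 0.232500
Normalizer over all consistent configurations: 0.86×0.75 + 0.93×0.25 = 0.877500
P(low oil pressure | warning light, overheating coolant loop, faulty O2 sensor) = 0.232500/0.877500 ≈ 0.265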